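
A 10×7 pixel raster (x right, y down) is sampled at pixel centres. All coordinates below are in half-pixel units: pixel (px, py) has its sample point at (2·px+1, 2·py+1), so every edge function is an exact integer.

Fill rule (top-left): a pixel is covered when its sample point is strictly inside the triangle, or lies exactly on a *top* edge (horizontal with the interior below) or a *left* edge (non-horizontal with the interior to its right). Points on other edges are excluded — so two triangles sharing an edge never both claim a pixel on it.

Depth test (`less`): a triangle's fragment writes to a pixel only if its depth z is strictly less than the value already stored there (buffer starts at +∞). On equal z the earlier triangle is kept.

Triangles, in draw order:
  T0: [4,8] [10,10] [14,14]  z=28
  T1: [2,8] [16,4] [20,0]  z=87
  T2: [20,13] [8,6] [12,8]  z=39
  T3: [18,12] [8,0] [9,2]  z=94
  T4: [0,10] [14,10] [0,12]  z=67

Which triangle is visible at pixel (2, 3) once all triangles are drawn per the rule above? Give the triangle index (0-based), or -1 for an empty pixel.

T0:
  2·area = 16
  edge (4, 8)→(10, 10): d=(6,2) right/bottom  bias=-1
  edge (10, 10)→(14, 14): d=(4,4) right/bottom  bias=-1
  edge (14, 14)→(4, 8): d=(-10,-6) top-left  bias=+0
    (0,0)@(1, 1): e=[-36,0,52] → ·  [on edge]
    (1,1)@(3, 3): e=[-28,0,44] → ·  [on edge]
    (2,2)@(5, 5): e=[-20,0,36] → ·  [on edge]
    (0,3)@(1, 7): e=[0,24,-8] → ·  [on edge]
    (3,3)@(7, 7): e=[-12,0,28] → ·  [on edge]
    (3,4)@(7, 9): e=[0,8,8] → ·  [on edge]
    (4,4)@(9, 9): e=[-4,0,20] → ·  [on edge]
    (4,5)@(9, 11): e=[8,8,0] → #  [on edge]
    (5,5)@(11, 11): e=[4,0,12] → ·  [on edge]
    (6,5)@(13, 11): e=[0,-8,24] → ·  [on edge]
    (4,6)@(9, 13): e=[20,16,-20] → ·
    (6,6)@(13, 13): e=[12,0,4] → ·  [on edge]
    (9,6)@(19, 13): e=[0,-24,40] → ·  [on edge]
  covered (1 px):
    · · · · · · · · · ·
    · · · · · · · · · ·
    · · · · · · · · · ·
    · · · · · · · · · ·
    · · · · · · · · · ·
    · · · · # · · · · ·
    · · · · · · · · · ·
T1:
  2·area = 40  (B↔C swapped to make it positive)
  edge (2, 8)→(20, 0): d=(18,-8) top-left  bias=+0
  edge (20, 0)→(16, 4): d=(-4,4) right/bottom  bias=-1
  edge (16, 4)→(2, 8): d=(-14,4) right/bottom  bias=-1
    (9,0)@(19, 1): e=[10,0,30] → ·  [on edge]
    (7,1)@(15, 3): e=[14,8,18] → #
    (8,1)@(17, 3): e=[30,0,10] → ·  [on edge]
    (4,2)@(9, 5): e=[2,24,14] → #
    (5,2)@(11, 5): e=[18,16,6] → #
    (6,2)@(13, 5): e=[34,8,-2] → ·
    (7,2)@(15, 5): e=[50,0,-10] → ·  [on edge]
    (2,3)@(5, 7): e=[6,32,2] → #
    (3,3)@(7, 7): e=[22,24,-6] → ·
    (4,3)@(9, 7): e=[38,16,-14] → ·
    (5,3)@(11, 7): e=[54,8,-22] → ·
    (6,3)@(13, 7): e=[70,0,-30] → ·  [on edge]
    (5,4)@(11, 9): e=[90,0,-50] → ·  [on edge]
    (4,5)@(9, 11): e=[110,0,-70] → ·  [on edge]
    (3,6)@(7, 13): e=[130,0,-90] → ·  [on edge]
  covered (4 px):
    · · · · · · · · · ·
    · · · · · · · # · ·
    · · · · # # · · · ·
    · · # · · · · · · ·
    · · · · · · · · · ·
    · · · · · · · · · ·
    · · · · · · · · · ·
T2:
  2·area = 4
  edge (20, 13)→(8, 6): d=(-12,-7) top-left  bias=+0
  edge (8, 6)→(12, 8): d=(4,2) right/bottom  bias=-1
  edge (12, 8)→(20, 13): d=(8,5) right/bottom  bias=-1
  covered (0 px):
    · · · · · · · · · ·
    · · · · · · · · · ·
    · · · · · · · · · ·
    · · · · · · · · · ·
    · · · · · · · · · ·
    · · · · · · · · · ·
    · · · · · · · · · ·
T3:
  2·area = 8  (B↔C swapped to make it positive)
  edge (18, 12)→(9, 2): d=(-9,-10) top-left  bias=+0
  edge (9, 2)→(8, 0): d=(-1,-2) top-left  bias=+0
  edge (8, 0)→(18, 12): d=(10,12) right/bottom  bias=-1
  covered (0 px):
    · · · · · · · · · ·
    · · · · · · · · · ·
    · · · · · · · · · ·
    · · · · · · · · · ·
    · · · · · · · · · ·
    · · · · · · · · · ·
    · · · · · · · · · ·
T4:
  2·area = 28
  edge (0, 10)→(14, 10): d=(14,0) top-left  bias=+0
  edge (14, 10)→(0, 12): d=(-14,2) right/bottom  bias=-1
  edge (0, 12)→(0, 10): d=(0,-2) top-left  bias=+0
    (0,5)@(1, 11): e=[14,12,2] → #
    (1,5)@(3, 11): e=[14,8,6] → #
    (2,5)@(5, 11): e=[14,4,10] → #
    (3,5)@(7, 11): e=[14,0,14] → ·  [on edge]
    (0,6)@(1, 13): e=[42,-16,2] → ·
    (1,6)@(3, 13): e=[42,-20,6] → ·
    (2,6)@(5, 13): e=[42,-24,10] → ·
  covered (3 px):
    · · · · · · · · · ·
    · · · · · · · · · ·
    · · · · · · · · · ·
    · · · · · · · · · ·
    · · · · · · · · · ·
    # # # · · · · · · ·
    · · · · · · · · · ·

Z-buffer (winner per pixel, '.' = empty):
  . . . . . . . . . .
  . . . . . . . 1 . .
  . . . . 1 1 . . . .
  . . 1 . . . . . . .
  . . . . . . . . . .
  4 4 4 . 0 . . . . .
  . . . . . . . . . .

Result: 1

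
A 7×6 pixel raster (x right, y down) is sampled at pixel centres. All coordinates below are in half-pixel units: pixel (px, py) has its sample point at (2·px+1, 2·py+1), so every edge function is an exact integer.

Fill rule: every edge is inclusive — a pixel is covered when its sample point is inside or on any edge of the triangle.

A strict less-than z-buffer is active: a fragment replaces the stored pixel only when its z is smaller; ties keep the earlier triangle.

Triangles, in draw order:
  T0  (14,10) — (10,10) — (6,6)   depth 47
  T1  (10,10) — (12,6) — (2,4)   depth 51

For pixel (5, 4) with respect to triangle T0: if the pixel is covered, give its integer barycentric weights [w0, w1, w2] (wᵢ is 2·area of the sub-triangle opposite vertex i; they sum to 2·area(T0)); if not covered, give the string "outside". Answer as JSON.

T0:
  2·area = 16
  edge (14, 10)→(10, 10): d=(-4,0) inclusive
  edge (10, 10)→(6, 6): d=(-4,-4) inclusive
  edge (6, 6)→(14, 10): d=(8,4) inclusive
    (0,0)@(1, 1): e=[36,0,-20] → ·  [on edge]
    (1,1)@(3, 3): e=[28,0,-12] → ·  [on edge]
    (2,2)@(5, 5): e=[20,0,-4] → ·  [on edge]
    (3,3)@(7, 7): e=[12,0,4] → █  [on edge]
    (4,3)@(9, 7): e=[12,8,-4] → ·
    (3,4)@(7, 9): e=[4,-8,20] → ·
    (4,4)@(9, 9): e=[4,0,12] → █  [on edge]
    (5,4)@(11, 9): e=[4,8,4] → █
    (6,4)@(13, 9): e=[4,16,-4] → ·
    (4,5)@(9, 11): e=[-4,-8,28] → ·
    (5,5)@(11, 11): e=[-4,0,20] → ·  [on edge]
  covered (3 px):
    · · · · · · ·
    · · · · · · ·
    · · · · · · ·
    · · · █ · · ·
    · · · · █ █ ·
    · · · · · · ·
T1:
  2·area = 44  (B↔C swapped to make it positive)
  edge (10, 10)→(2, 4): d=(-8,-6) inclusive
  edge (2, 4)→(12, 6): d=(10,2) inclusive
  edge (12, 6)→(10, 10): d=(-2,4) inclusive
    (2,2)@(5, 5): e=[10,4,30] → █
    (3,2)@(7, 5): e=[22,0,22] → █  [on edge]
    (4,2)@(9, 5): e=[34,-4,14] → ·
    (2,3)@(5, 7): e=[-6,24,26] → ·
    (3,3)@(7, 7): e=[6,20,18] → █
    (4,3)@(9, 7): e=[18,16,10] → █
    (5,3)@(11, 7): e=[30,12,2] → █
    (6,3)@(13, 7): e=[42,8,-6] → ·
    (3,4)@(7, 9): e=[-10,40,14] → ·
    (4,4)@(9, 9): e=[2,36,6] → █
    (5,4)@(11, 9): e=[14,32,-2] → ·
    (4,5)@(9, 11): e=[-14,56,2] → ·
  covered (6 px):
    · · · · · · ·
    · · · · · · ·
    · · █ █ · · ·
    · · · █ █ █ ·
    · · · · █ · ·
    · · · · · · ·

Result: [8,4,4]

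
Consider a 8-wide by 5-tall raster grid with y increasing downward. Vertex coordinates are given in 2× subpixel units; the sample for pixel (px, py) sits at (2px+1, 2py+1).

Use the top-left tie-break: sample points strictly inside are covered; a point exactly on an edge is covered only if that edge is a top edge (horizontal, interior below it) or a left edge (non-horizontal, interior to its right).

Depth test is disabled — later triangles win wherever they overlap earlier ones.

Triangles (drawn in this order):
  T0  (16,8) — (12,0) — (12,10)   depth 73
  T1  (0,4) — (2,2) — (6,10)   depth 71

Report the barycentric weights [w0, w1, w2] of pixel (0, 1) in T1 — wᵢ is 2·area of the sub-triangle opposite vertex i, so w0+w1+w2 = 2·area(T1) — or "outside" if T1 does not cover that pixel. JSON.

T0:
  2·area = 40  (B↔C swapped to make it positive)
  edge (16, 8)→(12, 10): d=(-4,2) right/bottom  bias=-1
  edge (12, 10)→(12, 0): d=(0,-10) top-left  bias=+0
  edge (12, 0)→(16, 8): d=(4,8) right/bottom  bias=-1
    (6,1)@(13, 3): e=[26,10,4] → X
    (7,1)@(15, 3): e=[22,30,-12] → .
    (6,2)@(13, 5): e=[18,10,12] → X
    (7,2)@(15, 5): e=[14,30,-4] → .
    (6,3)@(13, 7): e=[10,10,20] → X
    (7,3)@(15, 7): e=[6,30,4] → X
    (6,4)@(13, 9): e=[2,10,28] → X
    (7,4)@(15, 9): e=[-2,30,12] → .
  covered (5 px):
    . . . . . . . .
    . . . . . . X .
    . . . . . . X .
    . . . . . . X X
    . . . . . . X .
T1:
  2·area = 24
  edge (0, 4)→(2, 2): d=(2,-2) top-left  bias=+0
  edge (2, 2)→(6, 10): d=(4,8) right/bottom  bias=-1
  edge (6, 10)→(0, 4): d=(-6,-6) top-left  bias=+0
    (1,0)@(3, 1): e=[0,-12,36] → .  [on edge]
    (0,1)@(1, 3): e=[0,12,12] → X  [on edge]
    (1,1)@(3, 3): e=[4,-4,24] → .
    (0,2)@(1, 5): e=[4,20,0] → X  [on edge]
    (1,2)@(3, 5): e=[8,4,12] → X
    (2,2)@(5, 5): e=[12,-12,24] → .
    (0,3)@(1, 7): e=[8,28,-12] → .
    (1,3)@(3, 7): e=[12,12,0] → X  [on edge]
    (2,3)@(5, 7): e=[16,-4,12] → .
    (1,4)@(3, 9): e=[16,20,-12] → .
    (2,4)@(5, 9): e=[20,4,0] → X  [on edge]
    (3,4)@(7, 9): e=[24,-12,12] → .
  covered (5 px):
    . . . . . . . .
    X . . . . . . .
    X X . . . . . .
    . X . . . . . .
    . . X . . . . .

Result: [12,12,0]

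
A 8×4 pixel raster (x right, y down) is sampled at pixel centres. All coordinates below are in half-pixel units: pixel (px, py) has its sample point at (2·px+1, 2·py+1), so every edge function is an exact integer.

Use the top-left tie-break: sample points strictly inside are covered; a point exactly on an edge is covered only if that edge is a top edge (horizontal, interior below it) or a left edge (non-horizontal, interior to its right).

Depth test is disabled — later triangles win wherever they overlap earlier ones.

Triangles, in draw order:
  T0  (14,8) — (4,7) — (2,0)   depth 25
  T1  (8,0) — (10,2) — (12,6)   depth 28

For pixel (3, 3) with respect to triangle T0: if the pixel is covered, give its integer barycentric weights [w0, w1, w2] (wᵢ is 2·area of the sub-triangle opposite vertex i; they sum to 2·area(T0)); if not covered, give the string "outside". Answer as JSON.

T0:
  2·area = 68
  edge (14, 8)→(4, 7): d=(-10,-1) top-left  bias=+0
  edge (4, 7)→(2, 0): d=(-2,-7) top-left  bias=+0
  edge (2, 0)→(14, 8): d=(12,8) right/bottom  bias=-1
    (1,0)@(3, 1): e=[59,5,4] → █
    (2,0)@(5, 1): e=[61,19,-12] → ·
    (1,1)@(3, 3): e=[39,1,28] → █
    (2,1)@(5, 3): e=[41,15,12] → █
    (3,1)@(7, 3): e=[43,29,-4] → ·
    (1,2)@(3, 5): e=[19,-3,52] → ·
    (2,2)@(5, 5): e=[21,11,36] → █
    (3,2)@(7, 5): e=[23,25,20] → █
    (4,2)@(9, 5): e=[25,39,4] → █
    (5,2)@(11, 5): e=[27,53,-12] → ·
    (2,3)@(5, 7): e=[1,7,60] → █
    (5,3)@(11, 7): e=[7,49,12] → █
  covered (10 px):
    · █ · · · · · ·
    · █ █ · · · · ·
    · · █ █ █ · · ·
    · · █ █ █ █ · ·
T1:
  2·area = 4
  edge (8, 0)→(10, 2): d=(2,2) right/bottom  bias=-1
  edge (10, 2)→(12, 6): d=(2,4) right/bottom  bias=-1
  edge (12, 6)→(8, 0): d=(-4,-6) top-left  bias=+0
    (4,0)@(9, 1): e=[0,2,2] → ·  [on edge]
    (5,1)@(11, 3): e=[0,-2,6] → ·  [on edge]
    (6,2)@(13, 5): e=[0,-6,10] → ·  [on edge]
    (7,3)@(15, 7): e=[0,-10,14] → ·  [on edge]
  covered (0 px):
    · · · · · · · ·
    · · · · · · · ·
    · · · · · · · ·
    · · · · · · · ·

Answer: [21,44,3]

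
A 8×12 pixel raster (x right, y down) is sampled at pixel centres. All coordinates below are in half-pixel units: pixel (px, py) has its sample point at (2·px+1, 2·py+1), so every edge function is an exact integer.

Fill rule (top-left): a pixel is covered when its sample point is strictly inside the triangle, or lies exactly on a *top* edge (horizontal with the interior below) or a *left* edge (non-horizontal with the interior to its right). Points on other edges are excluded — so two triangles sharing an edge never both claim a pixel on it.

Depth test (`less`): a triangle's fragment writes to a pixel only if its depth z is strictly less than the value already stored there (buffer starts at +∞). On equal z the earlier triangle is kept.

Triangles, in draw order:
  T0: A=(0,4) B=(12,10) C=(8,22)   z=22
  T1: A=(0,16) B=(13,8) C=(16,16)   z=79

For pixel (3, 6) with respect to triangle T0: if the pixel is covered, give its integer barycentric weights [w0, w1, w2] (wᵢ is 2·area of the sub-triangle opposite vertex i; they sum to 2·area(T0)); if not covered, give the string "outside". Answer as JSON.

T0:
  2·area = 168
  edge (0, 4)→(12, 10): d=(12,6) right/bottom  bias=-1
  edge (12, 10)→(8, 22): d=(-4,12) right/bottom  bias=-1
  edge (8, 22)→(0, 4): d=(-8,-18) top-left  bias=+0
    (7,0)@(15, 1): e=[-126,0,294] → ·  [on edge]
    (0,2)@(1, 5): e=[6,152,10] → #
    (1,2)@(3, 5): e=[-6,128,46] → ·
    (0,3)@(1, 7): e=[30,144,-6] → ·
    (1,3)@(3, 7): e=[18,120,30] → #
    (2,3)@(5, 7): e=[6,96,66] → #
    (3,3)@(7, 7): e=[-6,72,102] → ·
    (6,3)@(13, 7): e=[-42,0,210] → ·  [on edge]
    (1,4)@(3, 9): e=[42,112,14] → #
    (3,4)@(7, 9): e=[18,64,86] → #
    (4,4)@(9, 9): e=[6,40,122] → #
    (5,4)@(11, 9): e=[-6,16,158] → ·
    (5,6)@(11, 13): e=[42,0,126] → ·  [on edge]
    (4,9)@(9, 19): e=[126,0,42] → ·  [on edge]
  covered (20 px):
    · · · · · · · ·
    · · · · · · · ·
    # · · · · · · ·
    · # # · · · · ·
    · # # # # · · ·
    · · # # # # · ·
    · · # # # · · ·
    · · # # # · · ·
    · · · # # · · ·
    · · · # · · · ·
    · · · · · · · ·
    · · · · · · · ·
T1:
  2·area = 128
  edge (0, 16)→(13, 8): d=(13,-8) top-left  bias=+0
  edge (13, 8)→(16, 16): d=(3,8) right/bottom  bias=-1
  edge (16, 16)→(0, 16): d=(-16,0) right/bottom  bias=-1
    (6,4)@(13, 9): e=[13,3,112] → #
    (7,4)@(15, 9): e=[29,-13,112] → ·
    (4,5)@(9, 11): e=[7,41,80] → #
    (5,5)@(11, 11): e=[23,25,80] → #
    (7,5)@(15, 11): e=[55,-7,80] → ·
    (2,6)@(5, 13): e=[1,79,48] → #
    (3,6)@(7, 13): e=[17,63,48] → #
    (7,6)@(15, 13): e=[81,-1,48] → ·
    (1,7)@(3, 15): e=[11,101,16] → #
    (7,7)@(15, 15): e=[107,5,16] → #
    (1,8)@(3, 17): e=[37,107,-16] → ·
    (2,8)@(5, 17): e=[53,91,-16] → ·
  covered (16 px):
    · · · · · · · ·
    · · · · · · · ·
    · · · · · · · ·
    · · · · · · · ·
    · · · · · · # ·
    · · · · # # # ·
    · · # # # # # ·
    · # # # # # # #
    · · · · · · · ·
    · · · · · · · ·
    · · · · · · · ·
    · · · · · · · ·

Answer: [48,54,66]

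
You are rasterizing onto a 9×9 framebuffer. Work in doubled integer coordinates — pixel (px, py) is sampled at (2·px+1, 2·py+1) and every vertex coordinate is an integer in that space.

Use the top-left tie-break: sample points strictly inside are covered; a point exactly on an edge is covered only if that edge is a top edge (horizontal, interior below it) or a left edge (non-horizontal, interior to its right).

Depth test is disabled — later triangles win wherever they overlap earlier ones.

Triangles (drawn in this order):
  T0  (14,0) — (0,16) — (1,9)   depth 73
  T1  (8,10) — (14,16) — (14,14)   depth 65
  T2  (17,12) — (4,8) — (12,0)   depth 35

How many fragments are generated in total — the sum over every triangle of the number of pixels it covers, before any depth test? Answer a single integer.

T0:
  2·area = 82
  edge (14, 0)→(0, 16): d=(-14,16) right/bottom  bias=-1
  edge (0, 16)→(1, 9): d=(1,-7) top-left  bias=+0
  edge (1, 9)→(14, 0): d=(13,-9) top-left  bias=+0
    (6,0)@(13, 1): e=[2,76,4] → #
    (7,0)@(15, 1): e=[-30,90,22] → ·
    (5,1)@(11, 3): e=[6,64,12] → #
    (6,1)@(13, 3): e=[-26,78,30] → ·
    (3,2)@(7, 5): e=[42,38,2] → #
    (4,2)@(9, 5): e=[10,52,20] → #
    (5,2)@(11, 5): e=[-22,66,38] → ·
    (2,3)@(5, 7): e=[46,26,10] → #
    (4,3)@(9, 7): e=[-18,54,46] → ·
    (0,4)@(1, 9): e=[82,0,0] → #  [on edge]
    (1,4)@(3, 9): e=[50,14,18] → #
    (3,4)@(7, 9): e=[-14,42,54] → ·
  covered (12 px):
    · · · · · · # · ·
    · · · · · # · · ·
    · · · # # · · · ·
    · · # # · · · · ·
    # # # · · · · · ·
    # # · · · · · · ·
    # · · · · · · · ·
    · · · · · · · · ·
    · · · · · · · · ·
T1:
  2·area = 12  (B↔C swapped to make it positive)
  edge (8, 10)→(14, 14): d=(6,4) right/bottom  bias=-1
  edge (14, 14)→(14, 16): d=(0,2) right/bottom  bias=-1
  edge (14, 16)→(8, 10): d=(-6,-6) top-left  bias=+0
    (0,1)@(1, 3): e=[-14,26,0] → ·  [on edge]
    (1,2)@(3, 5): e=[-10,22,0] → ·  [on edge]
    (2,3)@(5, 7): e=[-6,18,0] → ·  [on edge]
    (3,4)@(7, 9): e=[-2,14,0] → ·  [on edge]
    (4,5)@(9, 11): e=[2,10,0] → #  [on edge]
    (5,5)@(11, 11): e=[-6,6,12] → ·
    (4,6)@(9, 13): e=[14,10,-12] → ·
    (5,6)@(11, 13): e=[6,6,0] → #  [on edge]
    (6,6)@(13, 13): e=[-2,2,12] → ·
    (5,7)@(11, 15): e=[18,6,-12] → ·
    (6,7)@(13, 15): e=[10,2,0] → #  [on edge]
    (7,7)@(15, 15): e=[2,-2,12] → ·
    (7,8)@(15, 17): e=[14,-2,0] → ·  [on edge]
  covered (3 px):
    · · · · · · · · ·
    · · · · · · · · ·
    · · · · · · · · ·
    · · · · · · · · ·
    · · · · · · · · ·
    · · · · # · · · ·
    · · · · · # · · ·
    · · · · · · # · ·
    · · · · · · · · ·
T2:
  2·area = 136
  edge (17, 12)→(4, 8): d=(-13,-4) top-left  bias=+0
  edge (4, 8)→(12, 0): d=(8,-8) top-left  bias=+0
  edge (12, 0)→(17, 12): d=(5,12) right/bottom  bias=-1
    (5,0)@(11, 1): e=[119,0,17] → #  [on edge]
    (6,0)@(13, 1): e=[127,16,-7] → ·
    (4,1)@(9, 3): e=[85,0,51] → #  [on edge]
    (6,1)@(13, 3): e=[101,32,3] → #
    (7,1)@(15, 3): e=[109,48,-21] → ·
    (3,2)@(7, 5): e=[51,0,85] → #  [on edge]
    (7,2)@(15, 5): e=[83,64,-11] → ·
    (2,3)@(5, 7): e=[17,0,119] → #  [on edge]
    (7,3)@(15, 7): e=[57,80,-1] → ·
    (1,4)@(3, 9): e=[-17,0,153] → ·  [on edge]
    (2,4)@(5, 9): e=[-9,16,129] → ·
    (3,4)@(7, 9): e=[-1,32,105] → ·
    (0,5)@(1, 11): e=[-51,0,187] → ·  [on edge]
  covered (18 px):
    · · · · · # · · ·
    · · · · # # # · ·
    · · · # # # # · ·
    · · # # # # # · ·
    · · · · # # # # ·
    · · · · · · · # ·
    · · · · · · · · ·
    · · · · · · · · ·
    · · · · · · · · ·

Final: 33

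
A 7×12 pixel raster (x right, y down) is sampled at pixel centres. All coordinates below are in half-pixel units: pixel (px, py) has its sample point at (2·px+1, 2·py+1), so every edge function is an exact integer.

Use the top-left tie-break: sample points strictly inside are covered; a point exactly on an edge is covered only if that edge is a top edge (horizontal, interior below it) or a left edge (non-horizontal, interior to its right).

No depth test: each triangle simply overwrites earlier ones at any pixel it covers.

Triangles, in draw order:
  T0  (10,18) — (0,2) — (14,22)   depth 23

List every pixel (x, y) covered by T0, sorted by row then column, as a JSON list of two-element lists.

T0:
  2·area = 24
  edge (10, 18)→(0, 2): d=(-10,-16) top-left  bias=+0
  edge (0, 2)→(14, 22): d=(14,20) right/bottom  bias=-1
  edge (14, 22)→(10, 18): d=(-4,-4) top-left  bias=+0
    (0,4)@(1, 9): e=[-54,78,0] → ·  [on edge]
    (1,5)@(3, 11): e=[-42,66,0] → ·  [on edge]
    (2,6)@(5, 13): e=[-30,54,0] → ·  [on edge]
    (3,6)@(7, 13): e=[2,14,8] → █
    (4,6)@(9, 13): e=[34,-26,16] → ·
    (3,7)@(7, 15): e=[-18,42,0] → ·  [on edge]
    (4,7)@(9, 15): e=[14,2,8] → █
    (5,7)@(11, 15): e=[46,-38,16] → ·
    (4,8)@(9, 17): e=[-6,30,0] → ·  [on edge]
    (5,9)@(11, 19): e=[6,18,0] → █  [on edge]
    (6,9)@(13, 19): e=[38,-22,8] → ·
    (5,10)@(11, 21): e=[-14,46,-8] → ·
    (6,10)@(13, 21): e=[18,6,0] → █  [on edge]
  covered (4 px):
    · · · · · · ·
    · · · · · · ·
    · · · · · · ·
    · · · · · · ·
    · · · · · · ·
    · · · · · · ·
    · · · █ · · ·
    · · · · █ · ·
    · · · · · · ·
    · · · · · █ ·
    · · · · · · █
    · · · · · · ·

Final: [[3,6],[4,7],[5,9],[6,10]]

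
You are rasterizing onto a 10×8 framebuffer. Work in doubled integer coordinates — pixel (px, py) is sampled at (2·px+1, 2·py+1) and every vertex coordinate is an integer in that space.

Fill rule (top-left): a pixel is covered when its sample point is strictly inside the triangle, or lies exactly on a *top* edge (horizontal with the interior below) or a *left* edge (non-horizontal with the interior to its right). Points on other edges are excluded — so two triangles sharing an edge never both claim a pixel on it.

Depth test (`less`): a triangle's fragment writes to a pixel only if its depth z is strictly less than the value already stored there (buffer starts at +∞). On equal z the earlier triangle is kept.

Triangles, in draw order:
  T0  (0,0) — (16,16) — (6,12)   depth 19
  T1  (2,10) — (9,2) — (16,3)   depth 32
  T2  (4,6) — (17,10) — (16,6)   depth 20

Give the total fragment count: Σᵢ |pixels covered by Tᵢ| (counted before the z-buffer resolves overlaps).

T0:
  2·area = 96
  edge (0, 0)→(16, 16): d=(16,16) right/bottom  bias=-1
  edge (16, 16)→(6, 12): d=(-10,-4) top-left  bias=+0
  edge (6, 12)→(0, 0): d=(-6,-12) top-left  bias=+0
    (0,0)@(1, 1): e=[0,90,6] → ·  [on edge]
    (1,1)@(3, 3): e=[0,78,18] → ·  [on edge]
    (1,2)@(3, 5): e=[32,58,6] → #
    (2,2)@(5, 5): e=[0,66,30] → ·  [on edge]
    (1,3)@(3, 7): e=[64,38,-6] → ·
    (2,3)@(5, 7): e=[32,46,18] → #
    (3,3)@(7, 7): e=[0,54,42] → ·  [on edge]
    (2,4)@(5, 9): e=[64,26,6] → #
    (3,4)@(7, 9): e=[32,34,30] → #
    (4,4)@(9, 9): e=[0,42,54] → ·  [on edge]
    (2,5)@(5, 11): e=[96,6,-6] → ·
    (3,5)@(7, 11): e=[64,14,18] → #
    (5,5)@(11, 11): e=[0,30,66] → ·  [on edge]
    (6,6)@(13, 13): e=[0,18,78] → ·  [on edge]
    (7,7)@(15, 15): e=[0,6,90] → ·  [on edge]
  covered (8 px):
    · · · · · · · · · ·
    · · · · · · · · · ·
    · # · · · · · · · ·
    · · # · · · · · · ·
    · · # # · · · · · ·
    · · · # # · · · · ·
    · · · · # # · · · ·
    · · · · · · · · · ·
T1:
  2·area = 63
  edge (2, 10)→(9, 2): d=(7,-8) top-left  bias=+0
  edge (9, 2)→(16, 3): d=(7,1) right/bottom  bias=-1
  edge (16, 3)→(2, 10): d=(-14,7) right/bottom  bias=-1
    (4,1)@(9, 3): e=[7,7,49] → #
    (5,1)@(11, 3): e=[23,5,35] → #
    (6,1)@(13, 3): e=[39,3,21] → #
    (7,1)@(15, 3): e=[55,1,7] → #
    (8,1)@(17, 3): e=[71,-1,-7] → ·
    (3,2)@(7, 5): e=[5,23,35] → #
    (6,2)@(13, 5): e=[53,17,-7] → ·
    (7,2)@(15, 5): e=[69,15,-21] → ·
    (2,3)@(5, 7): e=[3,39,21] → #
    (4,3)@(9, 7): e=[35,35,-7] → ·
    (5,3)@(11, 7): e=[51,33,-21] → ·
    (1,4)@(3, 9): e=[1,55,7] → #
  covered (10 px):
    · · · · · · · · · ·
    · · · · # # # # · ·
    · · · # # # · · · ·
    · · # # · · · · · ·
    · # · · · · · · · ·
    · · · · · · · · · ·
    · · · · · · · · · ·
    · · · · · · · · · ·
T2:
  2·area = 48  (B↔C swapped to make it positive)
  edge (4, 6)→(16, 6): d=(12,0) top-left  bias=+0
  edge (16, 6)→(17, 10): d=(1,4) right/bottom  bias=-1
  edge (17, 10)→(4, 6): d=(-13,-4) top-left  bias=+0
    (4,3)@(9, 7): e=[12,29,7] → #
    (5,3)@(11, 7): e=[12,21,15] → #
    (6,3)@(13, 7): e=[12,13,23] → #
    (7,3)@(15, 7): e=[12,5,31] → #
    (8,3)@(17, 7): e=[12,-3,39] → ·
    (4,4)@(9, 9): e=[36,31,-19] → ·
    (5,4)@(11, 9): e=[36,23,-11] → ·
    (6,4)@(13, 9): e=[36,15,-3] → ·
    (7,4)@(15, 9): e=[36,7,5] → #
    (8,4)@(17, 9): e=[36,-1,13] → ·
    (7,5)@(15, 11): e=[60,9,-21] → ·
  covered (5 px):
    · · · · · · · · · ·
    · · · · · · · · · ·
    · · · · · · · · · ·
    · · · · # # # # · ·
    · · · · · · · # · ·
    · · · · · · · · · ·
    · · · · · · · · · ·
    · · · · · · · · · ·

Final: 23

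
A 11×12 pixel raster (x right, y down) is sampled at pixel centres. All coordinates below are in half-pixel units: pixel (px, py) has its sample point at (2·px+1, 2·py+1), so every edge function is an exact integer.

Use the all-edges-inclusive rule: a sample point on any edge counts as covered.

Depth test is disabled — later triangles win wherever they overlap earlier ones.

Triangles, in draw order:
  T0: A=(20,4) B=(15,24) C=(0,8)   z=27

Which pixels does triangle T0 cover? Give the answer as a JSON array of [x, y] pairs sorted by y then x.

T0:
  2·area = 380
  edge (20, 4)→(15, 24): d=(-5,20) inclusive
  edge (15, 24)→(0, 8): d=(-15,-16) inclusive
  edge (0, 8)→(20, 4): d=(20,-4) inclusive
    (7,2)@(15, 5): e=[95,285,0] → █  [on edge]
    (8,2)@(17, 5): e=[55,317,8] → █
    (9,2)@(19, 5): e=[15,349,16] → █
    (10,2)@(21, 5): e=[-25,381,24] → ·
    (2,3)@(5, 7): e=[285,95,0] → █  [on edge]
    (3,3)@(7, 7): e=[245,127,8] → █
    (4,3)@(9, 7): e=[205,159,16] → █
    (5,3)@(11, 7): e=[165,191,24] → █
    (6,3)@(13, 7): e=[125,223,32] → █
    (10,3)@(21, 7): e=[-35,351,64] → ·
    (0,4)@(1, 9): e=[355,1,24] → █
    (1,4)@(3, 9): e=[315,33,32] → █
  covered (51 px):
    · · · · · · · · · · ·
    · · · · · · · · · · ·
    · · · · · · · █ █ █ ·
    · · █ █ █ █ █ █ █ █ ·
    █ █ █ █ █ █ █ █ █ · ·
    · █ █ █ █ █ █ █ █ · ·
    · · █ █ █ █ █ █ █ · ·
    · · · █ █ █ █ █ █ · ·
    · · · · █ █ █ █ · · ·
    · · · · · █ █ █ · · ·
    · · · · · · █ █ · · ·
    · · · · · · · █ · · ·

Answer: [[7,2],[8,2],[9,2],[2,3],[3,3],[4,3],[5,3],[6,3],[7,3],[8,3],[9,3],[0,4],[1,4],[2,4],[3,4],[4,4],[5,4],[6,4],[7,4],[8,4],[1,5],[2,5],[3,5],[4,5],[5,5],[6,5],[7,5],[8,5],[2,6],[3,6],[4,6],[5,6],[6,6],[7,6],[8,6],[3,7],[4,7],[5,7],[6,7],[7,7],[8,7],[4,8],[5,8],[6,8],[7,8],[5,9],[6,9],[7,9],[6,10],[7,10],[7,11]]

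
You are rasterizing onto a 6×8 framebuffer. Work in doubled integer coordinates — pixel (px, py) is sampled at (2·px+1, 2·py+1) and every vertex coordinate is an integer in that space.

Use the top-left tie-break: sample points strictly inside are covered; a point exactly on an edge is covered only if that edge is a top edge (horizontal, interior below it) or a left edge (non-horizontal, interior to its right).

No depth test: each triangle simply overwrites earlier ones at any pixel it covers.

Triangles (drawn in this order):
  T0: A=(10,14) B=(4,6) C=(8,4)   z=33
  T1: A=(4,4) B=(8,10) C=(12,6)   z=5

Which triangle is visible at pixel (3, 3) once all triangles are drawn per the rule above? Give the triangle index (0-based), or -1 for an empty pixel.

T0:
  2·area = 44
  edge (10, 14)→(4, 6): d=(-6,-8) top-left  bias=+0
  edge (4, 6)→(8, 4): d=(4,-2) top-left  bias=+0
  edge (8, 4)→(10, 14): d=(2,10) right/bottom  bias=-1
    (3,2)@(7, 5): e=[30,2,12] → #
    (4,2)@(9, 5): e=[46,6,-8] → ·
    (2,3)@(5, 7): e=[2,6,36] → #
    (4,3)@(9, 7): e=[34,14,-4] → ·
    (2,4)@(5, 9): e=[-10,14,40] → ·
    (3,4)@(7, 9): e=[6,18,20] → #
    (4,4)@(9, 9): e=[22,22,0] → ·  [on edge]
    (3,5)@(7, 11): e=[-6,26,24] → ·
    (4,5)@(9, 11): e=[10,30,4] → #
    (5,5)@(11, 11): e=[26,34,-16] → ·
    (4,6)@(9, 13): e=[-2,38,8] → ·
  covered (5 px):
    · · · · · ·
    · · · · · ·
    · · · # · ·
    · · # # · ·
    · · · # · ·
    · · · · # ·
    · · · · · ·
    · · · · · ·
T1:
  2·area = 40  (B↔C swapped to make it positive)
  edge (4, 4)→(12, 6): d=(8,2) right/bottom  bias=-1
  edge (12, 6)→(8, 10): d=(-4,4) right/bottom  bias=-1
  edge (8, 10)→(4, 4): d=(-4,-6) top-left  bias=+0
    (2,2)@(5, 5): e=[6,32,2] → #
    (3,2)@(7, 5): e=[2,24,14] → #
    (4,2)@(9, 5): e=[-2,16,26] → ·
    (2,3)@(5, 7): e=[22,24,-6] → ·
    (3,3)@(7, 7): e=[18,16,6] → #
    (4,3)@(9, 7): e=[14,8,18] → #
    (5,3)@(11, 7): e=[10,0,30] → ·  [on edge]
    (3,4)@(7, 9): e=[34,8,-2] → ·
    (4,4)@(9, 9): e=[30,0,10] → ·  [on edge]
    (3,5)@(7, 11): e=[50,0,-10] → ·  [on edge]
    (2,6)@(5, 13): e=[70,0,-30] → ·  [on edge]
    (1,7)@(3, 15): e=[90,0,-50] → ·  [on edge]
  covered (4 px):
    · · · · · ·
    · · · · · ·
    · · # # · ·
    · · · # # ·
    · · · · · ·
    · · · · · ·
    · · · · · ·
    · · · · · ·

Z-buffer (winner per pixel, '.' = empty):
  . . . . . .
  . . . . . .
  . . 1 1 . .
  . . 0 1 1 .
  . . . 0 . .
  . . . . 0 .
  . . . . . .
  . . . . . .

Final: 1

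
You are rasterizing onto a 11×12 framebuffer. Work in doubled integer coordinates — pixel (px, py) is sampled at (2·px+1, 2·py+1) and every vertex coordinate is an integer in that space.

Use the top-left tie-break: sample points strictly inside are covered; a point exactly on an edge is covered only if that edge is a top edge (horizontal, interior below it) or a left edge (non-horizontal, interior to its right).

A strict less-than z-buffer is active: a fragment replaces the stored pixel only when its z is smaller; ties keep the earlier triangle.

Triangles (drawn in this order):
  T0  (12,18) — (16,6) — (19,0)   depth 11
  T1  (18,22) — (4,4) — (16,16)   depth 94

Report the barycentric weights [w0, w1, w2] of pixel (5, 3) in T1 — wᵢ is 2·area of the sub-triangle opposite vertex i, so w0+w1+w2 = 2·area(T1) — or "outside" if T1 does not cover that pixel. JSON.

T0:
  2·area = 12
  edge (12, 18)→(16, 6): d=(4,-12) top-left  bias=+0
  edge (16, 6)→(19, 0): d=(3,-6) top-left  bias=+0
  edge (19, 0)→(12, 18): d=(-7,18) right/bottom  bias=-1
    (8,1)@(17, 3): e=[0,-3,15] → ·  [on edge]
    (8,2)@(17, 5): e=[8,3,1] → █
    (9,2)@(19, 5): e=[32,15,-35] → ·
    (8,3)@(17, 7): e=[16,9,-13] → ·
    (7,4)@(15, 9): e=[0,3,9] → █  [on edge]
    (8,4)@(17, 9): e=[24,15,-27] → ·
    (7,5)@(15, 11): e=[8,9,-5] → ·
    (6,7)@(13, 15): e=[0,9,3] → █  [on edge]
    (7,7)@(15, 15): e=[24,21,-33] → ·
    (6,8)@(13, 17): e=[8,15,-11] → ·
    (5,10)@(11, 21): e=[0,15,-3] → ·  [on edge]
  covered (3 px):
    · · · · · · · · · · ·
    · · · · · · · · · · ·
    · · · · · · · · █ · ·
    · · · · · · · · · · ·
    · · · · · · · █ · · ·
    · · · · · · · · · · ·
    · · · · · · · · · · ·
    · · · · · · █ · · · ·
    · · · · · · · · · · ·
    · · · · · · · · · · ·
    · · · · · · · · · · ·
    · · · · · · · · · · ·
T1:
  2·area = 48
  edge (18, 22)→(4, 4): d=(-14,-18) top-left  bias=+0
  edge (4, 4)→(16, 16): d=(12,12) right/bottom  bias=-1
  edge (16, 16)→(18, 22): d=(2,6) right/bottom  bias=-1
    (0,0)@(1, 1): e=[-12,0,60] → ·  [on edge]
    (5,0)@(11, 1): e=[168,-120,0] → ·  [on edge]
    (1,1)@(3, 3): e=[-4,0,52] → ·  [on edge]
    (2,2)@(5, 5): e=[4,0,44] → ·  [on edge]
    (3,3)@(7, 7): e=[12,0,36] → ·  [on edge]
    (6,3)@(13, 7): e=[120,-72,0] → ·  [on edge]
    (4,4)@(9, 9): e=[20,0,28] → ·  [on edge]
    (5,5)@(11, 11): e=[28,0,20] → ·  [on edge]
    (5,6)@(11, 13): e=[0,24,24] → █  [on edge]
    (6,6)@(13, 13): e=[36,0,12] → ·  [on edge]
    (7,6)@(15, 13): e=[72,-24,0] → ·  [on edge]
    (5,7)@(11, 15): e=[-28,48,28] → ·
    (7,7)@(15, 15): e=[44,0,4] → ·  [on edge]
    (8,8)@(17, 17): e=[52,0,-4] → ·  [on edge]
    (8,9)@(17, 19): e=[24,24,0] → ·  [on edge]
    (9,9)@(19, 19): e=[60,0,-12] → ·  [on edge]
    (10,10)@(21, 21): e=[68,0,-20] → ·  [on edge]
  covered (3 px):
    · · · · · · · · · · ·
    · · · · · · · · · · ·
    · · · · · · · · · · ·
    · · · · · · · · · · ·
    · · · · · · · · · · ·
    · · · · · · · · · · ·
    · · · · · █ · · · · ·
    · · · · · · █ · · · ·
    · · · · · · · █ · · ·
    · · · · · · · · · · ·
    · · · · · · · · · · ·
    · · · · · · · · · · ·

Answer: "outside"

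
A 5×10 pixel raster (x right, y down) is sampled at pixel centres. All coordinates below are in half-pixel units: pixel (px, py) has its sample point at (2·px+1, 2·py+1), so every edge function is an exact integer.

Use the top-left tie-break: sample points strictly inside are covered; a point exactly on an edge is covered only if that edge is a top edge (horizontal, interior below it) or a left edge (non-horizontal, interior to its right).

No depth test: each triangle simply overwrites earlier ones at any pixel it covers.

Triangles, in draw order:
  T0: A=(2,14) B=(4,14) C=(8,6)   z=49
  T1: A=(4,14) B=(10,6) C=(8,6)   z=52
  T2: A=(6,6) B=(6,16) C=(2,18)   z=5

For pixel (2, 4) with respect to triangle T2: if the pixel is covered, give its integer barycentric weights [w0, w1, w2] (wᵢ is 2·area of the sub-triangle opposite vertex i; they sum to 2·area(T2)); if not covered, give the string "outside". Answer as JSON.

T0:
  2·area = 16  (B↔C swapped to make it positive)
  edge (2, 14)→(8, 6): d=(6,-8) top-left  bias=+0
  edge (8, 6)→(4, 14): d=(-4,8) right/bottom  bias=-1
  edge (4, 14)→(2, 14): d=(-2,0) right/bottom  bias=-1
    (2,5)@(5, 11): e=[6,4,6] → █
    (3,5)@(7, 11): e=[22,-12,6] → ·
    (1,6)@(3, 13): e=[2,12,2] → █
    (2,6)@(5, 13): e=[18,-4,2] → ·
    (1,7)@(3, 15): e=[14,4,-2] → ·
  covered (2 px):
    · · · · ·
    · · · · ·
    · · · · ·
    · · · · ·
    · · · · ·
    · · █ · ·
    · █ · · ·
    · · · · ·
    · · · · ·
    · · · · ·
T1:
  2·area = 16  (B↔C swapped to make it positive)
  edge (4, 14)→(8, 6): d=(4,-8) top-left  bias=+0
  edge (8, 6)→(10, 6): d=(2,0) top-left  bias=+0
  edge (10, 6)→(4, 14): d=(-6,8) right/bottom  bias=-1
    (4,3)@(9, 7): e=[12,2,2] → █
    (3,4)@(7, 9): e=[4,6,6] → █
    (4,4)@(9, 9): e=[20,6,-10] → ·
    (3,5)@(7, 11): e=[12,10,-6] → ·
  covered (2 px):
    · · · · ·
    · · · · ·
    · · · · ·
    · · · · █
    · · · █ ·
    · · · · ·
    · · · · ·
    · · · · ·
    · · · · ·
    · · · · ·
T2:
  2·area = 40
  edge (6, 6)→(6, 16): d=(0,10) right/bottom  bias=-1
  edge (6, 16)→(2, 18): d=(-4,2) right/bottom  bias=-1
  edge (2, 18)→(6, 6): d=(4,-12) top-left  bias=+0
    (3,1)@(7, 3): e=[-10,50,0] → ·  [on edge]
    (2,4)@(5, 9): e=[10,30,0] → █  [on edge]
    (3,4)@(7, 9): e=[-10,26,24] → ·
    (2,5)@(5, 11): e=[10,22,8] → █
    (3,5)@(7, 11): e=[-10,18,32] → ·
    (2,6)@(5, 13): e=[10,14,16] → █
    (3,6)@(7, 13): e=[-10,10,40] → ·
    (1,7)@(3, 15): e=[30,10,0] → █  [on edge]
    (3,7)@(7, 15): e=[-10,2,48] → ·
    (1,8)@(3, 17): e=[30,2,8] → █
    (2,8)@(5, 17): e=[10,-2,32] → ·
    (1,9)@(3, 19): e=[30,-6,16] → ·
  covered (6 px):
    · · · · ·
    · · · · ·
    · · · · ·
    · · · · ·
    · · █ · ·
    · · █ · ·
    · · █ · ·
    · █ █ · ·
    · █ · · ·
    · · · · ·

Final: [30,0,10]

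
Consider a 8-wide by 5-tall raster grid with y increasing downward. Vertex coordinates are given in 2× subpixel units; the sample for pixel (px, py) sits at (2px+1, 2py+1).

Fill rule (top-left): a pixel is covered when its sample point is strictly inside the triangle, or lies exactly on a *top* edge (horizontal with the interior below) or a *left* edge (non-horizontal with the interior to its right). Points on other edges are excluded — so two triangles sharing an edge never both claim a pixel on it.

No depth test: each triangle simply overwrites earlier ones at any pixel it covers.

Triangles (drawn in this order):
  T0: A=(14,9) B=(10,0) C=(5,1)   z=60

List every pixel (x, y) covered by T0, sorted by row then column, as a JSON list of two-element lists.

T0:
  2·area = 49  (B↔C swapped to make it positive)
  edge (14, 9)→(5, 1): d=(-9,-8) top-left  bias=+0
  edge (5, 1)→(10, 0): d=(5,-1) top-left  bias=+0
  edge (10, 0)→(14, 9): d=(4,9) right/bottom  bias=-1
    (2,0)@(5, 1): e=[0,0,49] → #  [on edge]
    (3,0)@(7, 1): e=[16,2,31] → #
    (4,0)@(9, 1): e=[32,4,13] → #
    (5,0)@(11, 1): e=[48,6,-5] → ·
    (2,1)@(5, 3): e=[-18,10,57] → ·
    (3,1)@(7, 3): e=[-2,12,39] → ·
    (4,1)@(9, 3): e=[14,14,21] → #
    (5,1)@(11, 3): e=[30,16,3] → #
    (6,1)@(13, 3): e=[46,18,-15] → ·
    (4,2)@(9, 5): e=[-4,24,29] → ·
    (5,2)@(11, 5): e=[12,26,11] → #
    (6,2)@(13, 5): e=[28,28,-7] → ·
  covered (7 px):
    · · # # # · · ·
    · · · · # # · ·
    · · · · · # · ·
    · · · · · · # ·
    · · · · · · · ·

Result: [[2,0],[3,0],[4,0],[4,1],[5,1],[5,2],[6,3]]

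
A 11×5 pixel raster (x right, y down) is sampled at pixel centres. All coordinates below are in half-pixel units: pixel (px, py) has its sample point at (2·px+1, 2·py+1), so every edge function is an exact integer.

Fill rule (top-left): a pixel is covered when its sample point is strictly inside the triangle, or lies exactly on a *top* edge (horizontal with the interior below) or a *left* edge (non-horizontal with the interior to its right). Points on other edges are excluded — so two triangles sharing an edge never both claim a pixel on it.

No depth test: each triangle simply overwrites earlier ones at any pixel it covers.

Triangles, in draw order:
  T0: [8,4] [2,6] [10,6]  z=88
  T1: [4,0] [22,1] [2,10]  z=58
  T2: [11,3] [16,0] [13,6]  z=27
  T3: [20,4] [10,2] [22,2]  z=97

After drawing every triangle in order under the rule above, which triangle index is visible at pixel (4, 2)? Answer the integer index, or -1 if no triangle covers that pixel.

T0:
  2·area = 16  (B↔C swapped to make it positive)
  edge (8, 4)→(10, 6): d=(2,2) right/bottom  bias=-1
  edge (10, 6)→(2, 6): d=(-8,0) right/bottom  bias=-1
  edge (2, 6)→(8, 4): d=(6,-2) top-left  bias=+0
    (2,0)@(5, 1): e=[0,40,-24] → ·  [on edge]
    (8,0)@(17, 1): e=[-24,40,0] → ·  [on edge]
    (3,1)@(7, 3): e=[0,24,-8] → ·  [on edge]
    (5,1)@(11, 3): e=[-8,24,0] → ·  [on edge]
    (2,2)@(5, 5): e=[8,8,0] → █  [on edge]
    (3,2)@(7, 5): e=[4,8,4] → █
    (4,2)@(9, 5): e=[0,8,8] → ·  [on edge]
    (2,3)@(5, 7): e=[12,-8,12] → ·
    (3,3)@(7, 7): e=[8,-8,16] → ·
    (5,3)@(11, 7): e=[0,-8,24] → ·  [on edge]
    (6,4)@(13, 9): e=[0,-24,40] → ·  [on edge]
  covered (2 px):
    · · · · · · · · · · ·
    · · · · · · · · · · ·
    · · █ █ · · · · · · ·
    · · · · · · · · · · ·
    · · · · · · · · · · ·
T1:
  2·area = 182
  edge (4, 0)→(22, 1): d=(18,1) right/bottom  bias=-1
  edge (22, 1)→(2, 10): d=(-20,9) right/bottom  bias=-1
  edge (2, 10)→(4, 0): d=(2,-10) top-left  bias=+0
    (2,0)@(5, 1): e=[17,153,12] → █
    (3,0)@(7, 1): e=[15,135,32] → █
    (4,0)@(9, 1): e=[13,117,52] → █
    (5,0)@(11, 1): e=[11,99,72] → █
    (6,0)@(13, 1): e=[9,81,92] → █
    (7,0)@(15, 1): e=[7,63,112] → █
    (8,0)@(17, 1): e=[5,45,132] → █
    (9,0)@(19, 1): e=[3,27,152] → █
    (10,0)@(21, 1): e=[1,9,172] → █
    (2,1)@(5, 3): e=[53,113,16] → █
    (9,1)@(19, 3): e=[39,-13,156] → ·
    (10,1)@(21, 3): e=[37,-31,176] → ·
    (1,2)@(3, 5): e=[91,91,0] → █  [on edge]
  covered (26 px):
    · · █ █ █ █ █ █ █ █ █
    · · █ █ █ █ █ █ █ · ·
    · █ █ █ █ █ █ · · · ·
    · █ █ █ · · · · · · ·
    · █ · · · · · · · · ·
T2:
  2·area = 21
  edge (11, 3)→(16, 0): d=(5,-3) top-left  bias=+0
  edge (16, 0)→(13, 6): d=(-3,6) right/bottom  bias=-1
  edge (13, 6)→(11, 3): d=(-2,-3) top-left  bias=+0
    (7,0)@(15, 1): e=[2,3,16] → █
    (8,0)@(17, 1): e=[8,-9,22] → ·
    (5,1)@(11, 3): e=[0,21,0] → █  [on edge]
    (6,1)@(13, 3): e=[6,9,6] → █
    (7,1)@(15, 3): e=[12,-3,12] → ·
    (5,2)@(11, 5): e=[10,15,-4] → ·
    (6,2)@(13, 5): e=[16,3,2] → █
    (7,2)@(15, 5): e=[22,-9,8] → ·
    (6,3)@(13, 7): e=[26,-3,-2] → ·
    (0,4)@(1, 9): e=[0,63,-42] → ·  [on edge]
    (7,4)@(15, 9): e=[42,-21,0] → ·  [on edge]
  covered (4 px):
    · · · · · · · █ · · ·
    · · · · · █ █ · · · ·
    · · · · · · █ · · · ·
    · · · · · · · · · · ·
    · · · · · · · · · · ·
T3:
  2·area = 24
  edge (20, 4)→(10, 2): d=(-10,-2) top-left  bias=+0
  edge (10, 2)→(22, 2): d=(12,0) top-left  bias=+0
  edge (22, 2)→(20, 4): d=(-2,2) right/bottom  bias=-1
    (2,0)@(5, 1): e=[0,-12,36] → ·  [on edge]
    (7,1)@(15, 3): e=[0,12,12] → █  [on edge]
    (8,1)@(17, 3): e=[4,12,8] → █
    (9,1)@(19, 3): e=[8,12,4] → █
    (10,1)@(21, 3): e=[12,12,0] → ·  [on edge]
    (7,2)@(15, 5): e=[-20,36,8] → ·
    (8,2)@(17, 5): e=[-16,36,4] → ·
    (9,2)@(19, 5): e=[-12,36,0] → ·  [on edge]
    (8,3)@(17, 7): e=[-36,60,0] → ·  [on edge]
    (7,4)@(15, 9): e=[-60,84,0] → ·  [on edge]
  covered (3 px):
    · · · · · · · · · · ·
    · · · · · · · █ █ █ ·
    · · · · · · · · · · ·
    · · · · · · · · · · ·
    · · · · · · · · · · ·

Z-buffer (winner per pixel, '.' = empty):
  . . 1 1 1 1 1 2 1 1 1
  . . 1 1 1 2 2 3 3 3 .
  . 1 1 1 1 1 2 . . . .
  . 1 1 1 . . . . . . .
  . 1 . . . . . . . . .

Final: 1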